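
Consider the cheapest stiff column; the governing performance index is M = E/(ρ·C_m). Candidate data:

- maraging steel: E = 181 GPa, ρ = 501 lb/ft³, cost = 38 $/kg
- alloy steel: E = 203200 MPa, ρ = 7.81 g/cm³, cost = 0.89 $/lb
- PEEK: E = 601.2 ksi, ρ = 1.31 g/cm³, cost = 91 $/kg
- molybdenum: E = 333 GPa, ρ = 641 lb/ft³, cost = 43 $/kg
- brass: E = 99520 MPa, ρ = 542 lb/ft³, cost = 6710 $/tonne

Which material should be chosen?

alloy steel

Normalizing units and computing the index:
  maraging steel: E = 181.0 GPa, ρ = 8025 kg/m³, cost = 38.00 $/kg
  alloy steel: E = 203.2 GPa, ρ = 7810 kg/m³, cost = 1.962 $/kg
  PEEK: E = 4.145 GPa, ρ = 1310 kg/m³, cost = 91.00 $/kg
  molybdenum: E = 333.0 GPa, ρ = 10270 kg/m³, cost = 43.00 $/kg
  brass: E = 99.52 GPa, ρ = 8682 kg/m³, cost = 6.710 $/kg
  alloy steel: M = 13.3 MN·m per $
  brass: M = 1.71 MN·m per $
  molybdenum: M = 0.754 MN·m per $
  maraging steel: M = 0.594 MN·m per $
  PEEK: M = 0.0348 MN·m per $
The maximum is for alloy steel.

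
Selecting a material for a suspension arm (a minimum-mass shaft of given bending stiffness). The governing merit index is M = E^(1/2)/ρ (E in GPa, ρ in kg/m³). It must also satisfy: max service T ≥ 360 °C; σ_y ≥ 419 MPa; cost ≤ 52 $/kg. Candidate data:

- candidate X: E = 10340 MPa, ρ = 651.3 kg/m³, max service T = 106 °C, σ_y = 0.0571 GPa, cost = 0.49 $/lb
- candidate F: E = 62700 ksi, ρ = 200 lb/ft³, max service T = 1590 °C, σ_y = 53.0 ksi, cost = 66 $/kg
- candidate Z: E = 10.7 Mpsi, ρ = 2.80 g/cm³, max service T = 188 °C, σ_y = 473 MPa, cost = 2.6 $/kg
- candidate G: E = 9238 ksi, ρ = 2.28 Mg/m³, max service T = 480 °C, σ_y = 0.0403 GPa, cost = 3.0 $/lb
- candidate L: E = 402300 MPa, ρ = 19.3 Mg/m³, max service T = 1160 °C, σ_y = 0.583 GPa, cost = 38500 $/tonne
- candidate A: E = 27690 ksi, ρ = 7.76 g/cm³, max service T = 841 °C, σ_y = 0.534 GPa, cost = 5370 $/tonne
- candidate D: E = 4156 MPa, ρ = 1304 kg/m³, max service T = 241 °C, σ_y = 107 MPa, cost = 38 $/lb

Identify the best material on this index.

candidate A

Screen on constraints: max service T ≥ 360 °C; σ_y ≥ 419 MPa; cost ≤ 52 $/kg. Survivors: candidate L, candidate A.
After converting to SI:
  candidate L: E = 402.3 GPa, ρ = 19300 kg/m³
  candidate A: E = 190.9 GPa, ρ = 7760 kg/m³
  candidate A: M = 1.78×10⁻³
  candidate L: M = 1.04×10⁻³
Candidate A ranks first.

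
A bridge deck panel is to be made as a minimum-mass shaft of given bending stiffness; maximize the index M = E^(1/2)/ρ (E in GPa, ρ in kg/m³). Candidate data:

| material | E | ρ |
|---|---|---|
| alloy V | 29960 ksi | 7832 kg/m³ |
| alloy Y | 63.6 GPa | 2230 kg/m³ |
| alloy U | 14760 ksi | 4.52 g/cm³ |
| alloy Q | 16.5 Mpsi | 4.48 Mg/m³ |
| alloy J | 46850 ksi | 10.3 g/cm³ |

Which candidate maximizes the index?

In SI units:
  alloy V: E = 206.6 GPa, ρ = 7832 kg/m³
  alloy Y: E = 63.60 GPa, ρ = 2230 kg/m³
  alloy U: E = 101.8 GPa, ρ = 4520 kg/m³
  alloy Q: E = 113.8 GPa, ρ = 4480 kg/m³
  alloy J: E = 323.0 GPa, ρ = 10300 kg/m³
  alloy Y: M = 3.58×10⁻³
  alloy Q: M = 2.38×10⁻³
  alloy U: M = 2.23×10⁻³
  alloy V: M = 1.84×10⁻³
  alloy J: M = 1.74×10⁻³
Alloy Y has the largest M.

alloy Y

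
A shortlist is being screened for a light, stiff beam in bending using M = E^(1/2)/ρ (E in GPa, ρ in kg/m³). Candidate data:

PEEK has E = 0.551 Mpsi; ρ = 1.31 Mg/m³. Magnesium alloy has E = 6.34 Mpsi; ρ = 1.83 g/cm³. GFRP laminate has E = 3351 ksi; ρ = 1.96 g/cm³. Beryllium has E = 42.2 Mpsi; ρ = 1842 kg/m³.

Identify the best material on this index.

Normalizing units and computing the index:
  PEEK: E = 3.799 GPa, ρ = 1310 kg/m³
  magnesium alloy: E = 43.71 GPa, ρ = 1830 kg/m³
  GFRP laminate: E = 23.10 GPa, ρ = 1960 kg/m³
  beryllium: E = 291.0 GPa, ρ = 1842 kg/m³
  beryllium: M = 9.26×10⁻³
  magnesium alloy: M = 3.61×10⁻³
  GFRP laminate: M = 2.45×10⁻³
  PEEK: M = 1.49×10⁻³
Beryllium has the largest M.

beryllium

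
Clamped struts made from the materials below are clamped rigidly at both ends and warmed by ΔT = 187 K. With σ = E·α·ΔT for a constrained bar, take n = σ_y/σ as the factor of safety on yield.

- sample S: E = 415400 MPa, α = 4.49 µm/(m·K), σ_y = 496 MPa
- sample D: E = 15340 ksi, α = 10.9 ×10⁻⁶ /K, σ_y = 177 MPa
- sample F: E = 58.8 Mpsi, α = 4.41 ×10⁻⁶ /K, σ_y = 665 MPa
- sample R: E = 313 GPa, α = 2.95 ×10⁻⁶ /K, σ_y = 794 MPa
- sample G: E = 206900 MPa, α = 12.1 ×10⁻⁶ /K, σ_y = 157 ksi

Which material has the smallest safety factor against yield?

sample D

Per material, after unit conversion:
  sample S: E = 415.4, α = 4.49, σ_y = 496.0 → σ = 349 MPa, n = 1.42
  sample D: E = 105.8, α = 10.9, σ_y = 177.0 → σ = 216 MPa, n = 0.821
  sample F: E = 405.4, α = 4.41, σ_y = 665.0 → σ = 334 MPa, n = 1.99
  sample R: E = 313.0, α = 2.95, σ_y = 794.0 → σ = 173 MPa, n = 4.60
  sample G: E = 206.9, α = 12.1, σ_y = 1082 → σ = 468 MPa, n = 2.31
The minimum is sample D at n = 0.821.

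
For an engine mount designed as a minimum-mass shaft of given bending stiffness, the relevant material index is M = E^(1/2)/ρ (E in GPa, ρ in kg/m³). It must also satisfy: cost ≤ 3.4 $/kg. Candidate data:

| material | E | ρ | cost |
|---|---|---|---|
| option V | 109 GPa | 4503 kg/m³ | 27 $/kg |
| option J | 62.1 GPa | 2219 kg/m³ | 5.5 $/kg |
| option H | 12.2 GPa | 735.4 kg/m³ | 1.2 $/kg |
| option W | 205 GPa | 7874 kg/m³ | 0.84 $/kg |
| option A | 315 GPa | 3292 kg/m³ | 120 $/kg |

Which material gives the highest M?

Screen on constraints: cost ≤ 3.4 $/kg. Survivors: option H, option W.
Per-candidate index values:
  option H: M = 4.75×10⁻³
  option W: M = 1.82×10⁻³
The maximum is for option H.

option H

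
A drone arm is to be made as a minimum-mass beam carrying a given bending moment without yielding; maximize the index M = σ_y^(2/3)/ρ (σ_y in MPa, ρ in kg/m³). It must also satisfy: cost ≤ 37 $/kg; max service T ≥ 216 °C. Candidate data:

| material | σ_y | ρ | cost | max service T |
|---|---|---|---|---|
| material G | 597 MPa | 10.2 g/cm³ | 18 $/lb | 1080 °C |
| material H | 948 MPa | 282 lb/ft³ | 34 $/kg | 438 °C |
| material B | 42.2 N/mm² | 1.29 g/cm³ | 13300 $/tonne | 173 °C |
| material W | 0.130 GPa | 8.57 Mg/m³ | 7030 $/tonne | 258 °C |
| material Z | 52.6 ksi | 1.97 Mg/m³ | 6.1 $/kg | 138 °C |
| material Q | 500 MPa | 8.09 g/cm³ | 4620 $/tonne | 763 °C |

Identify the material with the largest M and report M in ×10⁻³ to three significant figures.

material H, M = 21.4×10⁻³

Screen on constraints: cost ≤ 37 $/kg; max service T ≥ 216 °C. Survivors: material H, material W, material Q.
Putting every candidate on a common basis:
  material H: σ_y = 948.0 MPa, ρ = 4517 kg/m³
  material W: σ_y = 130.0 MPa, ρ = 8570 kg/m³
  material Q: σ_y = 500.0 MPa, ρ = 8090 kg/m³
  material H: M = 21.4×10⁻³
  material Q: M = 7.79×10⁻³
  material W: M = 2.99×10⁻³
Material H ranks first.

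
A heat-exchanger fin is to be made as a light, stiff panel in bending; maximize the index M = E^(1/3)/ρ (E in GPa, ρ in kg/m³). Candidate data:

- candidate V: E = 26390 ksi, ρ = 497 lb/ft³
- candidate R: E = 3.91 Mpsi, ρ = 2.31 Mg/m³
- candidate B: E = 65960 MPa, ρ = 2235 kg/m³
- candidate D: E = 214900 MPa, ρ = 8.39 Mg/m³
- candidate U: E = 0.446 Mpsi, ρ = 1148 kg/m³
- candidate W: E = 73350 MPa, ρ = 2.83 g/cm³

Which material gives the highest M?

Putting every candidate on a common basis:
  candidate V: E = 182.0 GPa, ρ = 7961 kg/m³
  candidate R: E = 26.96 GPa, ρ = 2310 kg/m³
  candidate B: E = 65.96 GPa, ρ = 2235 kg/m³
  candidate D: E = 214.9 GPa, ρ = 8390 kg/m³
  candidate U: E = 3.075 GPa, ρ = 1148 kg/m³
  candidate W: E = 73.35 GPa, ρ = 2830 kg/m³
  candidate B: M = 1.81×10⁻³
  candidate W: M = 1.48×10⁻³
  candidate R: M = 1.30×10⁻³
  candidate U: M = 1.27×10⁻³
  candidate D: M = 0.714×10⁻³
  candidate V: M = 0.712×10⁻³
Highest index: candidate B.

candidate B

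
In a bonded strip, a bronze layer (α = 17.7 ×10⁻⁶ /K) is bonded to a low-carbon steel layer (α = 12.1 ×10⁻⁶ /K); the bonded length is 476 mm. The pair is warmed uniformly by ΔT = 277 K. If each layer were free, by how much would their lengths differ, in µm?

738 µm

Δα = |17.7 − 12.1|×10⁻⁶/K = 5.60×10⁻⁶/K.
ΔL_mismatch = Δα·L·ΔT = 5.60×10⁻⁶ × 476.0 mm × 277.0 K = 738 µm.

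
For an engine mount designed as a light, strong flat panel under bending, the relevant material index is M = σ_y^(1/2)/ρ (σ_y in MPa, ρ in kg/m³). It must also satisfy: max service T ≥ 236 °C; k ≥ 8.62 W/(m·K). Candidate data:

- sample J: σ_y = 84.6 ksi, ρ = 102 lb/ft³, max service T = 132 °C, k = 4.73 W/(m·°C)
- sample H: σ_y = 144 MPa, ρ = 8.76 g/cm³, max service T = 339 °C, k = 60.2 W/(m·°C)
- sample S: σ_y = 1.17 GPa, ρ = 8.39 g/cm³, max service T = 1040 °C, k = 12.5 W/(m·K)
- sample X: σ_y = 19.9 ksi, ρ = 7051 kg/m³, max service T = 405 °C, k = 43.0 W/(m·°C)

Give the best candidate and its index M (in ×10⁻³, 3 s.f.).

Screen on constraints: max service T ≥ 236 °C; k ≥ 8.62 W/(m·K). Survivors: sample H, sample S, sample X.
Putting every candidate on a common basis:
  sample H: σ_y = 144.0 MPa, ρ = 8760 kg/m³
  sample S: σ_y = 1170 MPa, ρ = 8390 kg/m³
  sample X: σ_y = 137.2 MPa, ρ = 7051 kg/m³
  sample S: M = 4.08×10⁻³
  sample X: M = 1.66×10⁻³
  sample H: M = 1.37×10⁻³
Sample S has the largest M.

sample S, M = 4.08×10⁻³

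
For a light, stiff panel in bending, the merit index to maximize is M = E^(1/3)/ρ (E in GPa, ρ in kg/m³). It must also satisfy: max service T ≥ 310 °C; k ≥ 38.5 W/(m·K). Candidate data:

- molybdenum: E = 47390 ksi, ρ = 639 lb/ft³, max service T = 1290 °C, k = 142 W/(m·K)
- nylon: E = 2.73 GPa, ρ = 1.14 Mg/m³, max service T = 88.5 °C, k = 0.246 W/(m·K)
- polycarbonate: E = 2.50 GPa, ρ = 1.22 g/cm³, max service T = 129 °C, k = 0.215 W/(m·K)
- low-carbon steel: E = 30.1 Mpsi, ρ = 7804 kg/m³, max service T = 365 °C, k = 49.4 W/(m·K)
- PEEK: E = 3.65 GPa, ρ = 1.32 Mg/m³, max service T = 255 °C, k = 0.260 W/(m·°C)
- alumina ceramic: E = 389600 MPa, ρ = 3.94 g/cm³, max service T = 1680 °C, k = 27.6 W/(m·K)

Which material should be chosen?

low-carbon steel

Screen on constraints: max service T ≥ 310 °C; k ≥ 38.5 W/(m·K). Survivors: molybdenum, low-carbon steel.
Putting every candidate on a common basis:
  molybdenum: E = 326.7 GPa, ρ = 10240 kg/m³
  low-carbon steel: E = 207.5 GPa, ρ = 7804 kg/m³
  low-carbon steel: M = 0.759×10⁻³
  molybdenum: M = 0.673×10⁻³
Highest index: low-carbon steel.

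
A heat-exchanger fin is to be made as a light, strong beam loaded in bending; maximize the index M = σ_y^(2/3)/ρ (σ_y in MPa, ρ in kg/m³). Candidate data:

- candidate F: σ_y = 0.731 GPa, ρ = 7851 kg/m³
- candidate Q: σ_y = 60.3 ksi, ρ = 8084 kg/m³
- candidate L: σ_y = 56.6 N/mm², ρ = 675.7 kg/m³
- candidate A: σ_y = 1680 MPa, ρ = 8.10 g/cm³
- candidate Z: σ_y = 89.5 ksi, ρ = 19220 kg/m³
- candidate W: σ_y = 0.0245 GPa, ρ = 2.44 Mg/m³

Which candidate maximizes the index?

candidate L

Normalizing units and computing the index:
  candidate F: σ_y = 731.0 MPa, ρ = 7851 kg/m³
  candidate Q: σ_y = 415.8 MPa, ρ = 8084 kg/m³
  candidate L: σ_y = 56.60 MPa, ρ = 675.7 kg/m³
  candidate A: σ_y = 1680 MPa, ρ = 8100 kg/m³
  candidate Z: σ_y = 617.1 MPa, ρ = 19220 kg/m³
  candidate W: σ_y = 24.50 MPa, ρ = 2440 kg/m³
  candidate L: M = 21.8×10⁻³
  candidate A: M = 17.4×10⁻³
  candidate F: M = 10.3×10⁻³
  candidate Q: M = 6.89×10⁻³
  candidate Z: M = 3.77×10⁻³
  candidate W: M = 3.46×10⁻³
Candidate L ranks first.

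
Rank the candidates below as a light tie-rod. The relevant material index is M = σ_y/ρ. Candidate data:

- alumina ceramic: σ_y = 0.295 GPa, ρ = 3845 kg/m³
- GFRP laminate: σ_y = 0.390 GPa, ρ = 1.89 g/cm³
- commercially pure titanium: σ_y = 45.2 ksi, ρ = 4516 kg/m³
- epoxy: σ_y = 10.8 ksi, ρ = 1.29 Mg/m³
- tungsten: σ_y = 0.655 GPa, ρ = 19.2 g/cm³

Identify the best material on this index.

Convert each candidate to consistent units, then evaluate M:
  alumina ceramic: σ_y = 295.0 MPa, ρ = 3845 kg/m³
  GFRP laminate: σ_y = 390.0 MPa, ρ = 1890 kg/m³
  commercially pure titanium: σ_y = 311.6 MPa, ρ = 4516 kg/m³
  epoxy: σ_y = 74.46 MPa, ρ = 1290 kg/m³
  tungsten: σ_y = 655.0 MPa, ρ = 19200 kg/m³
  GFRP laminate: M = 206 kN·m/kg
  alumina ceramic: M = 76.7 kN·m/kg
  commercially pure titanium: M = 69.0 kN·m/kg
  epoxy: M = 57.7 kN·m/kg
  tungsten: M = 34.1 kN·m/kg
GFRP laminate has the largest M.

GFRP laminate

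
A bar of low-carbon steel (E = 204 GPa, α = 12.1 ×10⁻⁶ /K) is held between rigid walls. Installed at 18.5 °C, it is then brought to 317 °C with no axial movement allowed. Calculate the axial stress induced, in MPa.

ΔT = 298.5 K. Constrained thermal stress σ = E·α·ΔT = 204.0×10³ MPa × 12.1×10⁻⁶ × 298.5 = 737 MPa (compressive).

737 MPa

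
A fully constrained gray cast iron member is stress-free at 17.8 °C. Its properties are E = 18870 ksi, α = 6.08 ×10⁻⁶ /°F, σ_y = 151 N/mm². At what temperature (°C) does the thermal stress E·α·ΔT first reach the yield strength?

E = 18870 ksi = 130.1 GPa.
α = 6.08×10⁻⁶/°F × 9/5 = 10.9×10⁻⁶/K.
σ_y = 151 N/mm² = 151.0 MPa.
E·α·ΔT = 151.0 MPa ⇒ ΔT = 151.0 / (130.1×10³ × 10.9×10⁻⁶) = 106.0 K.
T = 17.8 + 106.0 = 123.8 °C.

124 °C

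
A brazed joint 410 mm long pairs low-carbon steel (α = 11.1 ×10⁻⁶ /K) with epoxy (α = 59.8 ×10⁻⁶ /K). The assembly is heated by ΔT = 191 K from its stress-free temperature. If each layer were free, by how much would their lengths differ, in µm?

3810 µm

Δα = |11.1 − 59.8|×10⁻⁶/K = 48.7×10⁻⁶/K.
ΔL_mismatch = Δα·L·ΔT = 48.7×10⁻⁶ × 410.0 mm × 191.0 K = 3810 µm.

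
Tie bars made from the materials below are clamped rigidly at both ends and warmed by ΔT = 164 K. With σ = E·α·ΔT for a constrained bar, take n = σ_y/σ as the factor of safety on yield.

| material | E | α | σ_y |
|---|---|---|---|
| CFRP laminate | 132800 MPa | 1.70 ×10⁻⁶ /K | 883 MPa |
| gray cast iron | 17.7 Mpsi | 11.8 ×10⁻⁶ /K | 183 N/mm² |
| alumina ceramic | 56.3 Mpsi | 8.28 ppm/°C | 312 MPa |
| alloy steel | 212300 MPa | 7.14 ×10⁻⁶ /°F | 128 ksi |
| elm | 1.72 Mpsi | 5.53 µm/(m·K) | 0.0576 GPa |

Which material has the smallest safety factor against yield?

Converting E to GPa, α to ×10⁻⁶/K, σ_y to MPa, then σ and n for each:
  CFRP laminate: E = 132.8, α = 1.70, σ_y = 883.0 → σ = 37.0 MPa, n = 23.8
  gray cast iron: E = 122.0, α = 11.8, σ_y = 183.0 → σ = 236 MPa, n = 0.775
  alumina ceramic: E = 388.2, α = 8.28, σ_y = 312.0 → σ = 527 MPa, n = 0.592
  alloy steel: E = 212.3, α = 12.9, σ_y = 882.5 → σ = 447 MPa, n = 1.97
  elm: E = 11.86, α = 5.53, σ_y = 57.60 → σ = 10.8 MPa, n = 5.36
Alumina ceramic has the lowest safety factor, n = 0.592.

alumina ceramic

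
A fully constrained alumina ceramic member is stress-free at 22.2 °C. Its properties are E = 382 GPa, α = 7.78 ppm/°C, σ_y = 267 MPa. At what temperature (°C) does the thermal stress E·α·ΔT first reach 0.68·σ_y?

E·α·ΔT = 181.6 MPa ⇒ ΔT = 181.6 / (382.0×10³ × 7.78×10⁻⁶) = 61.09 K.
T = 22.2 + 61.09 = 83.29 °C.

83.3 °C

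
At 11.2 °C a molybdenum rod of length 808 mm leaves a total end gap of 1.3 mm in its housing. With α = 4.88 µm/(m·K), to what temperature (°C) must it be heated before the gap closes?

341 °C

α·L₀·ΔT = 1.3 mm ⇒ ΔT = 1.3 / (4.88×10⁻⁶ × 808.0) = 329.7 K.
T = 11.2 + 329.7 = 340.9 °C.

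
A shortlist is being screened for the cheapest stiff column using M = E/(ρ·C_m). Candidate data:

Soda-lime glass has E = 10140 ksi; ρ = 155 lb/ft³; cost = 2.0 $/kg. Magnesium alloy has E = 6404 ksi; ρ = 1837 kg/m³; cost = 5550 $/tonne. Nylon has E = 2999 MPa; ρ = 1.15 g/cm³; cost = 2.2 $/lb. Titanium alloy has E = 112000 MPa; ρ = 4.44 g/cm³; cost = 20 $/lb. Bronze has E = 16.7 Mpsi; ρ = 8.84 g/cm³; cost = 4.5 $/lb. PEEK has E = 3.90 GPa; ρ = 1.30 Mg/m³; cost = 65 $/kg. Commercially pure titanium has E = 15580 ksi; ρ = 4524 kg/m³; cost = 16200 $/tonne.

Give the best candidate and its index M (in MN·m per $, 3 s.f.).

soda-lime glass, M = 14.1 MN·m per $

Putting every candidate on a common basis:
  soda-lime glass: E = 69.91 GPa, ρ = 2483 kg/m³, cost = 2.000 $/kg
  magnesium alloy: E = 44.15 GPa, ρ = 1837 kg/m³, cost = 5.550 $/kg
  nylon: E = 2.999 GPa, ρ = 1150 kg/m³, cost = 4.850 $/kg
  titanium alloy: E = 112.0 GPa, ρ = 4440 kg/m³, cost = 44.09 $/kg
  bronze: E = 115.1 GPa, ρ = 8840 kg/m³, cost = 9.921 $/kg
  PEEK: E = 3.900 GPa, ρ = 1300 kg/m³, cost = 65.00 $/kg
  commercially pure titanium: E = 107.4 GPa, ρ = 4524 kg/m³, cost = 16.20 $/kg
  soda-lime glass: M = 14.1 MN·m per $
  magnesium alloy: M = 4.33 MN·m per $
  commercially pure titanium: M = 1.47 MN·m per $
  bronze: M = 1.31 MN·m per $
  titanium alloy: M = 0.572 MN·m per $
  nylon: M = 0.538 MN·m per $
  PEEK: M = 0.0462 MN·m per $
Soda-lime glass has the largest M.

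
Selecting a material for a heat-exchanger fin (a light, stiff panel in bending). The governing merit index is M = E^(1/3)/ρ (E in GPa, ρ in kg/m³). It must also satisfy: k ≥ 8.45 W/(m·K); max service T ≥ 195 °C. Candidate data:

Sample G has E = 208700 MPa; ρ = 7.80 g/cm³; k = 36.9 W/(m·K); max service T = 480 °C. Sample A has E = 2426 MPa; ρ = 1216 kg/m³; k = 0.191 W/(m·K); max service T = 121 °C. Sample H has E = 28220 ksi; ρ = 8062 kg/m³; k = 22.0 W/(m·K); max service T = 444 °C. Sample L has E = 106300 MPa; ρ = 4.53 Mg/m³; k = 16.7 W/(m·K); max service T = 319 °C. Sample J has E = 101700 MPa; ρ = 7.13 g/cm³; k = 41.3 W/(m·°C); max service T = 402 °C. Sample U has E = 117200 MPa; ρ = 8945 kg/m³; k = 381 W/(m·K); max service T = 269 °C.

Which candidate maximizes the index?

Screen on constraints: k ≥ 8.45 W/(m·K); max service T ≥ 195 °C. Survivors: sample G, sample H, sample L, sample J, sample U.
In SI units:
  sample G: E = 208.7 GPa, ρ = 7800 kg/m³
  sample H: E = 194.6 GPa, ρ = 8062 kg/m³
  sample L: E = 106.3 GPa, ρ = 4530 kg/m³
  sample J: E = 101.7 GPa, ρ = 7130 kg/m³
  sample U: E = 117.2 GPa, ρ = 8945 kg/m³
  sample L: M = 1.05×10⁻³
  sample G: M = 0.760×10⁻³
  sample H: M = 0.719×10⁻³
  sample J: M = 0.655×10⁻³
  sample U: M = 0.547×10⁻³
Highest index: sample L.

sample L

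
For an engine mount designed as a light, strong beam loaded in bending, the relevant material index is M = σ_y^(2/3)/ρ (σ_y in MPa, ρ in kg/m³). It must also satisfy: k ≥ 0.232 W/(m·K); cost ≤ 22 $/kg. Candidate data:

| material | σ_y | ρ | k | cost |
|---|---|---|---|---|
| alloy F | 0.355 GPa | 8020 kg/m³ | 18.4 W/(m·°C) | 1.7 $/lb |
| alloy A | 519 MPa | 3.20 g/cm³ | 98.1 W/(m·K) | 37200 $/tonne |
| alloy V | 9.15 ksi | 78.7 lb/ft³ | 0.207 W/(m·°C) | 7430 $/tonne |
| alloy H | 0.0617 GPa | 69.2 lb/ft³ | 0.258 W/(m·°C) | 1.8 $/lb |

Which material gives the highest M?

Screen on constraints: k ≥ 0.232 W/(m·K); cost ≤ 22 $/kg. Survivors: alloy F, alloy H.
Convert each candidate to consistent units, then evaluate M:
  alloy F: σ_y = 355.0 MPa, ρ = 8020 kg/m³
  alloy H: σ_y = 61.70 MPa, ρ = 1108 kg/m³
  alloy H: M = 14.1×10⁻³
  alloy F: M = 6.25×10⁻³
Alloy H ranks first.

alloy H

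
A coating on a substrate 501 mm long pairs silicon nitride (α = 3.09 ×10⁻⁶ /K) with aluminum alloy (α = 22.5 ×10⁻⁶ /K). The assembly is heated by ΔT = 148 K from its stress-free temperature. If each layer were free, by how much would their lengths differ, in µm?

Δα = |3.09 − 22.5|×10⁻⁶/K = 19.4×10⁻⁶/K.
ΔL_mismatch = Δα·L·ΔT = 19.4×10⁻⁶ × 501.0 mm × 148.0 K = 1440 µm.

1440 µm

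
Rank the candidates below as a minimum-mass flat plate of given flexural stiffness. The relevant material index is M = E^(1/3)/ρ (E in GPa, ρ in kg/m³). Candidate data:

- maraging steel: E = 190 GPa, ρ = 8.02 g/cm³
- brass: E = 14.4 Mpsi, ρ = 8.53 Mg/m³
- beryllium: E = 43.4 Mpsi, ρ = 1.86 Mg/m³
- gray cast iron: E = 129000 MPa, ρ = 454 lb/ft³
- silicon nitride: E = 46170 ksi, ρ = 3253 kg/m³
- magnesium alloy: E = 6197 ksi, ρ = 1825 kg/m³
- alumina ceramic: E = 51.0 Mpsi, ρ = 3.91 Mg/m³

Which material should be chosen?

beryllium

After converting to SI:
  maraging steel: E = 190.0 GPa, ρ = 8020 kg/m³
  brass: E = 99.28 GPa, ρ = 8530 kg/m³
  beryllium: E = 299.2 GPa, ρ = 1860 kg/m³
  gray cast iron: E = 129.0 GPa, ρ = 7272 kg/m³
  silicon nitride: E = 318.3 GPa, ρ = 3253 kg/m³
  magnesium alloy: E = 42.73 GPa, ρ = 1825 kg/m³
  alumina ceramic: E = 351.6 GPa, ρ = 3910 kg/m³
  beryllium: M = 3.60×10⁻³
  silicon nitride: M = 2.10×10⁻³
  magnesium alloy: M = 1.92×10⁻³
  alumina ceramic: M = 1.81×10⁻³
  maraging steel: M = 0.717×10⁻³
  gray cast iron: M = 0.695×10⁻³
  brass: M = 0.543×10⁻³
Beryllium ranks first.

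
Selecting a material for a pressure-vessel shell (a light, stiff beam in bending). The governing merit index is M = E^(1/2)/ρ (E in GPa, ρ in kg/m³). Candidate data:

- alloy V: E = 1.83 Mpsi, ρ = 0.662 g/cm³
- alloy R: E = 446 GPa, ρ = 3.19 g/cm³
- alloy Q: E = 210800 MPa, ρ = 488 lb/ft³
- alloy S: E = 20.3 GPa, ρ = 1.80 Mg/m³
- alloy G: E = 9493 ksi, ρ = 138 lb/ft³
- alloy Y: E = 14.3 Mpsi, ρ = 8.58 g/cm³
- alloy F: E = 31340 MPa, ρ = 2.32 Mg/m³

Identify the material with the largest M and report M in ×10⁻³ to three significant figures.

Putting every candidate on a common basis:
  alloy V: E = 12.62 GPa, ρ = 662.0 kg/m³
  alloy R: E = 446.0 GPa, ρ = 3190 kg/m³
  alloy Q: E = 210.8 GPa, ρ = 7817 kg/m³
  alloy S: E = 20.30 GPa, ρ = 1800 kg/m³
  alloy G: E = 65.45 GPa, ρ = 2211 kg/m³
  alloy Y: E = 98.60 GPa, ρ = 8580 kg/m³
  alloy F: E = 31.34 GPa, ρ = 2320 kg/m³
  alloy R: M = 6.62×10⁻³
  alloy V: M = 5.37×10⁻³
  alloy G: M = 3.66×10⁻³
  alloy S: M = 2.50×10⁻³
  alloy F: M = 2.41×10⁻³
  alloy Q: M = 1.86×10⁻³
  alloy Y: M = 1.16×10⁻³
The maximum is for alloy R.

alloy R, M = 6.62×10⁻³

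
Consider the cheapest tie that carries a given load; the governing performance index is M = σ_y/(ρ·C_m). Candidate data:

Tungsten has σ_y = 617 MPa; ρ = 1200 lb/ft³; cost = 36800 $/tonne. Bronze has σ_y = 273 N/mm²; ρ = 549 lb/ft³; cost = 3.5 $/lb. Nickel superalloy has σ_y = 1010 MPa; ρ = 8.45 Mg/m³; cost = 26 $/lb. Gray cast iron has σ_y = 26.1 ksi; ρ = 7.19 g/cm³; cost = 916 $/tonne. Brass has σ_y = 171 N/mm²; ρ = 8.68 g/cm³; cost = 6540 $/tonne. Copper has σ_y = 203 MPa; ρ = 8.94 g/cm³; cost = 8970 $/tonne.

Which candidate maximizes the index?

After converting to SI:
  tungsten: σ_y = 617.0 MPa, ρ = 19220 kg/m³, cost = 36.80 $/kg
  bronze: σ_y = 273.0 MPa, ρ = 8794 kg/m³, cost = 7.716 $/kg
  nickel superalloy: σ_y = 1010 MPa, ρ = 8450 kg/m³, cost = 57.32 $/kg
  gray cast iron: σ_y = 180.0 MPa, ρ = 7190 kg/m³, cost = 0.9160 $/kg
  brass: σ_y = 171.0 MPa, ρ = 8680 kg/m³, cost = 6.540 $/kg
  copper: σ_y = 203.0 MPa, ρ = 8940 kg/m³, cost = 8.970 $/kg
  gray cast iron: M = 27.3 kN·m per $
  bronze: M = 4.02 kN·m per $
  brass: M = 3.01 kN·m per $
  copper: M = 2.53 kN·m per $
  nickel superalloy: M = 2.09 kN·m per $
  tungsten: M = 0.872 kN·m per $
Gray cast iron has the largest M.

gray cast iron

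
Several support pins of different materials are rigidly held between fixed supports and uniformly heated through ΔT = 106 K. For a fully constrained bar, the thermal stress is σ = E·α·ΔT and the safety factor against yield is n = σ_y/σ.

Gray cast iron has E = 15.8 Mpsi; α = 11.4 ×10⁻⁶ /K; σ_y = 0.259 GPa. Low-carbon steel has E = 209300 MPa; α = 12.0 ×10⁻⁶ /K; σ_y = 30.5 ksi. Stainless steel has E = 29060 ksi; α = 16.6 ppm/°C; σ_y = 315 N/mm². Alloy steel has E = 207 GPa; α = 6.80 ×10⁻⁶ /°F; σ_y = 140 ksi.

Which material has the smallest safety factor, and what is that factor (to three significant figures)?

In consistent units (E in GPa, α in ×10⁻⁶/K, σ_y in MPa):
  gray cast iron: E = 108.9, α = 11.4, σ_y = 259.0 → σ = 132 MPa, n = 1.97
  low-carbon steel: E = 209.3, α = 12.0, σ_y = 210.3 → σ = 266 MPa, n = 0.790
  stainless steel: E = 200.4, α = 16.6, σ_y = 315.0 → σ = 353 MPa, n = 0.893
  alloy steel: E = 207.0, α = 12.2, σ_y = 965.3 → σ = 269 MPa, n = 3.59
The minimum is low-carbon steel at n = 0.790.

low-carbon steel, n = 0.790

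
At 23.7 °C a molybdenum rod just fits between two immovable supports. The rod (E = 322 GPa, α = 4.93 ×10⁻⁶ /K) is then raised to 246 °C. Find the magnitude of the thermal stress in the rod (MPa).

ΔT = 222.3 K. Constrained thermal stress σ = E·α·ΔT = 322.0×10³ MPa × 4.93×10⁻⁶ × 222.3 = 353 MPa (compressive).

353 MPa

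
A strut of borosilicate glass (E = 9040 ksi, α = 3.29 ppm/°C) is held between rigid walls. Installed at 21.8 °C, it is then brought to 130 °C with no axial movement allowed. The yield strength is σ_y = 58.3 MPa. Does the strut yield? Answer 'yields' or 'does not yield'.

does not yield

E = 9040 ksi = 62.33 GPa.
ΔT = 108.2 K. Constrained thermal stress σ = E·α·ΔT = 62.33×10³ MPa × 3.29×10⁻⁶ × 108.2 = 22.2 MPa (compressive).
Compare to σ_y = 58.3 MPa: σ < σ_y, so it does not yield.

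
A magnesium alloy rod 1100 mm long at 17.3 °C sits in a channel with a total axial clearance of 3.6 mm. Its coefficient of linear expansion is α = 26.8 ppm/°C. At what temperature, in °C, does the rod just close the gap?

α·L₀·ΔT = 3.6 mm ⇒ ΔT = 3.6 / (26.8×10⁻⁶ × 1100.0) = 122.1 K.
T = 17.3 + 122.1 = 139.4 °C.

139 °C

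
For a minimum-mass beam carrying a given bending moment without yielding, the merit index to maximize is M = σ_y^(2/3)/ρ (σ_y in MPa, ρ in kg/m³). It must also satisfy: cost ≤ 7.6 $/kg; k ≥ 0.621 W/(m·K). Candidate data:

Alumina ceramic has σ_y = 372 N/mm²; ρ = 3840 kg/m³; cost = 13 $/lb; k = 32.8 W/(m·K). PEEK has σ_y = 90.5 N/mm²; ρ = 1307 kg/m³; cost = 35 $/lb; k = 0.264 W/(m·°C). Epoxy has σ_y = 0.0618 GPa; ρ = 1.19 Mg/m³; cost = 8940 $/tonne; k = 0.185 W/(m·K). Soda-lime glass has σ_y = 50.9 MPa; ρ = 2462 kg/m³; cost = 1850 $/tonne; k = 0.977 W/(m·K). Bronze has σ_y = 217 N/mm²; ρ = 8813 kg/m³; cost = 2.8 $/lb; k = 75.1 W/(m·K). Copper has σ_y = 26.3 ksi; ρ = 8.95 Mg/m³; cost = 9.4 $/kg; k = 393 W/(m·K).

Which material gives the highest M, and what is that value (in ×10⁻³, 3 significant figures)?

Screen on constraints: cost ≤ 7.6 $/kg; k ≥ 0.621 W/(m·K). Survivors: soda-lime glass, bronze.
Normalizing units and computing the index:
  soda-lime glass: σ_y = 50.90 MPa, ρ = 2462 kg/m³
  bronze: σ_y = 217.0 MPa, ρ = 8813 kg/m³
  soda-lime glass: M = 5.58×10⁻³
  bronze: M = 4.10×10⁻³
Highest index: soda-lime glass.

soda-lime glass, M = 5.58×10⁻³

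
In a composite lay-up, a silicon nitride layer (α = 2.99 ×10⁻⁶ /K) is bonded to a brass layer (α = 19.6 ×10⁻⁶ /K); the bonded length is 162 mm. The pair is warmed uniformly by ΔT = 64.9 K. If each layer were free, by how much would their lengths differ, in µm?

175 µm

Δα = |2.99 − 19.6|×10⁻⁶/K = 16.6×10⁻⁶/K.
ΔL_mismatch = Δα·L·ΔT = 16.6×10⁻⁶ × 162.0 mm × 64.9 K = 175 µm.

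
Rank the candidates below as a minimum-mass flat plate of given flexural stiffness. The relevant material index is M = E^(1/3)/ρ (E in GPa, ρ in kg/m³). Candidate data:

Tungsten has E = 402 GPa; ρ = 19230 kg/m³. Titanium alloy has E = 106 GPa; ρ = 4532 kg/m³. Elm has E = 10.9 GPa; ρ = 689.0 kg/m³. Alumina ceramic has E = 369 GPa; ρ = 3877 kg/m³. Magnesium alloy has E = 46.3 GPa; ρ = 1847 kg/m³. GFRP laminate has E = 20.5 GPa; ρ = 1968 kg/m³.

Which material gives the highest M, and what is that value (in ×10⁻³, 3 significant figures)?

Per-candidate index values:
  elm: M = 3.22×10⁻³
  magnesium alloy: M = 1.94×10⁻³
  alumina ceramic: M = 1.85×10⁻³
  GFRP laminate: M = 1.39×10⁻³
  titanium alloy: M = 1.04×10⁻³
  tungsten: M = 0.384×10⁻³
Elm has the largest M.

elm, M = 3.22×10⁻³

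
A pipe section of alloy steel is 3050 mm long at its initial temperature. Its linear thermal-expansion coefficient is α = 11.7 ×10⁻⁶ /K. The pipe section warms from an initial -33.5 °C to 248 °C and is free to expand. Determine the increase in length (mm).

ΔT = 248 − (-33.5) = 281.5 K.
ΔL = α·L₀·ΔT = 11.7×10⁻⁶ × 3050 mm × 281.5 K = 10.0 mm.

10.0 mm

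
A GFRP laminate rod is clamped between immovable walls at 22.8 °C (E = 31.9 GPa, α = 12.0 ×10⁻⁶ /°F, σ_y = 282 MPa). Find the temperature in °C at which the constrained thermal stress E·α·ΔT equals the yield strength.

432 °C

α = 12.0×10⁻⁶/°F × 9/5 = 21.6×10⁻⁶/K.
E·α·ΔT = 282.0 MPa ⇒ ΔT = 282.0 / (31.90×10³ × 21.6×10⁻⁶) = 409.3 K.
T = 22.8 + 409.3 = 432.1 °C.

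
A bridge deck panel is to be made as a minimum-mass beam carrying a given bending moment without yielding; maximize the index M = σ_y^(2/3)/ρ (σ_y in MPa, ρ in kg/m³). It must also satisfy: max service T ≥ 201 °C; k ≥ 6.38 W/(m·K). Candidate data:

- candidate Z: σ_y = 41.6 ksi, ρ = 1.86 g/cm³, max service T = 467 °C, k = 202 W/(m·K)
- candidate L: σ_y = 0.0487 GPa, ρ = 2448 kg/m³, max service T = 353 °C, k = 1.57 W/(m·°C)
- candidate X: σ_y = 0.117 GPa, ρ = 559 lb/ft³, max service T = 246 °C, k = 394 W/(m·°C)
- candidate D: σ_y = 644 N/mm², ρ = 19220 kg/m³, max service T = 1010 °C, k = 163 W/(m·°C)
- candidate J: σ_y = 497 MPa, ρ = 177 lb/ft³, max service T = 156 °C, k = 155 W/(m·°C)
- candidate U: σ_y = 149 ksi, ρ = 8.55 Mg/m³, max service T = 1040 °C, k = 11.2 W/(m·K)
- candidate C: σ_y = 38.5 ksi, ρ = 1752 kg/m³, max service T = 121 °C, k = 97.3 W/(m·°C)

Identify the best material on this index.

candidate Z

Screen on constraints: max service T ≥ 201 °C; k ≥ 6.38 W/(m·K). Survivors: candidate Z, candidate X, candidate D, candidate U.
After converting to SI:
  candidate Z: σ_y = 286.8 MPa, ρ = 1860 kg/m³
  candidate X: σ_y = 117.0 MPa, ρ = 8954 kg/m³
  candidate D: σ_y = 644.0 MPa, ρ = 19220 kg/m³
  candidate U: σ_y = 1027 MPa, ρ = 8550 kg/m³
  candidate Z: M = 23.4×10⁻³
  candidate U: M = 11.9×10⁻³
  candidate D: M = 3.88×10⁻³
  candidate X: M = 2.67×10⁻³
Candidate Z has the largest M.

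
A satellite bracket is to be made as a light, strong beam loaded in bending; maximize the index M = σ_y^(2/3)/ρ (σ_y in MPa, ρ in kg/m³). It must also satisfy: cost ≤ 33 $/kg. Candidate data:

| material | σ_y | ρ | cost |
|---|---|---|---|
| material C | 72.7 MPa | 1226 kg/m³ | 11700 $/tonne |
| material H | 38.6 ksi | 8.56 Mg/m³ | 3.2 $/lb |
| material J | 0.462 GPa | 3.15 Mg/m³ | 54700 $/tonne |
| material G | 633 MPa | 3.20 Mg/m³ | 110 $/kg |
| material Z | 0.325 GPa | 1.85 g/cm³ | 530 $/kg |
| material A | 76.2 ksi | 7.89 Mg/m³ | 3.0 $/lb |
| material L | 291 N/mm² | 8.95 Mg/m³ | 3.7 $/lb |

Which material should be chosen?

material C

Screen on constraints: cost ≤ 33 $/kg. Survivors: material C, material H, material A, material L.
After converting to SI:
  material C: σ_y = 72.70 MPa, ρ = 1226 kg/m³
  material H: σ_y = 266.1 MPa, ρ = 8560 kg/m³
  material A: σ_y = 525.4 MPa, ρ = 7890 kg/m³
  material L: σ_y = 291.0 MPa, ρ = 8950 kg/m³
  material C: M = 14.2×10⁻³
  material A: M = 8.25×10⁻³
  material L: M = 4.91×10⁻³
  material H: M = 4.83×10⁻³
Material C has the largest M.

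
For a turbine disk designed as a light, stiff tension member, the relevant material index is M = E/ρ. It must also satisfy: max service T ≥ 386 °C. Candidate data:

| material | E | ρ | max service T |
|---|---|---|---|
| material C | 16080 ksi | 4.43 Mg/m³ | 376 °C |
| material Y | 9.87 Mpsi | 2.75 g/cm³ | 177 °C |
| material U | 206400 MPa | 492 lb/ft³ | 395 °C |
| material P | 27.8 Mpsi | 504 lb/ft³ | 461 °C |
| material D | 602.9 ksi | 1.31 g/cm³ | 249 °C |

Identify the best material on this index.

Screen on constraints: max service T ≥ 386 °C. Survivors: material U, material P.
In SI units:
  material U: E = 206.4 GPa, ρ = 7881 kg/m³
  material P: E = 191.7 GPa, ρ = 8073 kg/m³
  material U: M = 26.2 MN·m/kg
  material P: M = 23.7 MN·m/kg
Highest index: material U.

material U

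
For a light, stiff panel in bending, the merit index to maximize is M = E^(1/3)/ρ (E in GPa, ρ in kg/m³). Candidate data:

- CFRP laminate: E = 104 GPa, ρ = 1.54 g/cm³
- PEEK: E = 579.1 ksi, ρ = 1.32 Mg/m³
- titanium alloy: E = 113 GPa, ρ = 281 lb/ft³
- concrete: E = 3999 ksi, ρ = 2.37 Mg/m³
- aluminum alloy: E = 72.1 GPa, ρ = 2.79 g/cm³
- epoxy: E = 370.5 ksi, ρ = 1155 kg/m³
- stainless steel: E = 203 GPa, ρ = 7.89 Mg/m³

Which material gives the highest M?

CFRP laminate

In SI units:
  CFRP laminate: E = 104.0 GPa, ρ = 1540 kg/m³
  PEEK: E = 3.993 GPa, ρ = 1320 kg/m³
  titanium alloy: E = 113.0 GPa, ρ = 4501 kg/m³
  concrete: E = 27.57 GPa, ρ = 2370 kg/m³
  aluminum alloy: E = 72.10 GPa, ρ = 2790 kg/m³
  epoxy: E = 2.555 GPa, ρ = 1155 kg/m³
  stainless steel: E = 203.0 GPa, ρ = 7890 kg/m³
  CFRP laminate: M = 3.05×10⁻³
  aluminum alloy: M = 1.49×10⁻³
  concrete: M = 1.27×10⁻³
  PEEK: M = 1.20×10⁻³
  epoxy: M = 1.18×10⁻³
  titanium alloy: M = 1.07×10⁻³
  stainless steel: M = 0.745×10⁻³
CFRP laminate ranks first.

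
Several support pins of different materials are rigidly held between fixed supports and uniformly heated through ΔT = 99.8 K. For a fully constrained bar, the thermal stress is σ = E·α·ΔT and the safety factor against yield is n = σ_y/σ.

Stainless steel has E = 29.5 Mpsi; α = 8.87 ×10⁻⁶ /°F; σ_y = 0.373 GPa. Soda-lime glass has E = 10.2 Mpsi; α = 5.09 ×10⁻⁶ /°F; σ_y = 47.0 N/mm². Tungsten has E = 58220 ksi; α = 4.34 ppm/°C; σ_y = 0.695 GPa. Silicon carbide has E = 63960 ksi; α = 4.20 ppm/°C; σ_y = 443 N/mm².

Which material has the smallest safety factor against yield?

soda-lime glass

Converting E to GPa, α to ×10⁻⁶/K, σ_y to MPa, then σ and n for each:
  stainless steel: E = 203.4, α = 16.0, σ_y = 373.0 → σ = 324 MPa, n = 1.15
  soda-lime glass: E = 70.33, α = 9.16, σ_y = 47.00 → σ = 64.3 MPa, n = 0.731
  tungsten: E = 401.4, α = 4.34, σ_y = 695.0 → σ = 174 MPa, n = 4.00
  silicon carbide: E = 441.0, α = 4.20, σ_y = 443.0 → σ = 185 MPa, n = 2.40
Soda-lime glass has the lowest safety factor, n = 0.731.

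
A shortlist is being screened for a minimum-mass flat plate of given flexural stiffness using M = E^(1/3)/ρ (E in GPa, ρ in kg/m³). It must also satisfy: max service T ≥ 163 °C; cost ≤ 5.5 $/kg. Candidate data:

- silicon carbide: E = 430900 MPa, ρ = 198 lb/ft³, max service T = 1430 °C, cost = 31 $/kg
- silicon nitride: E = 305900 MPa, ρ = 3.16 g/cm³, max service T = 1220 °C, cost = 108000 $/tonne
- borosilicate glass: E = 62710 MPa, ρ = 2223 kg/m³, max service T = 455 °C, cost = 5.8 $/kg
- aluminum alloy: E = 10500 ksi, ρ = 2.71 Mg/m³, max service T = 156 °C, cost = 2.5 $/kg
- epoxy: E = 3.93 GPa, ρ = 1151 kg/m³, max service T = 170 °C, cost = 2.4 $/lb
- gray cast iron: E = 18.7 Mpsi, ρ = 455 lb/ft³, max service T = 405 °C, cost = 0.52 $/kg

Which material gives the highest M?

epoxy

Screen on constraints: max service T ≥ 163 °C; cost ≤ 5.5 $/kg. Survivors: epoxy, gray cast iron.
Convert each candidate to consistent units, then evaluate M:
  epoxy: E = 3.930 GPa, ρ = 1151 kg/m³
  gray cast iron: E = 128.9 GPa, ρ = 7288 kg/m³
  epoxy: M = 1.37×10⁻³
  gray cast iron: M = 0.693×10⁻³
The maximum is for epoxy.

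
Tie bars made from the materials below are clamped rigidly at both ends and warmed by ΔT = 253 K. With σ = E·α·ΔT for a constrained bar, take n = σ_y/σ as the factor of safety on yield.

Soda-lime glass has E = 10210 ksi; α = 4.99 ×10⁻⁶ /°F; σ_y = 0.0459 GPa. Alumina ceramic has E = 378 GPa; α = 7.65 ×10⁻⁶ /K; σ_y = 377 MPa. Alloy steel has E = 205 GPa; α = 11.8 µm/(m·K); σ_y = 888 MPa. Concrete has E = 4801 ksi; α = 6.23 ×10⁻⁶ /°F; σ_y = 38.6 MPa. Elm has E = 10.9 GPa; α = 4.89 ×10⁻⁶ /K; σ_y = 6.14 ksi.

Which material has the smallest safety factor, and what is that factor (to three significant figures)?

Per material, after unit conversion:
  soda-lime glass: E = 70.40, α = 8.98, σ_y = 45.90 → σ = 160 MPa, n = 0.287
  alumina ceramic: E = 378.0, α = 7.65, σ_y = 377.0 → σ = 732 MPa, n = 0.515
  alloy steel: E = 205.0, α = 11.8, σ_y = 888.0 → σ = 612 MPa, n = 1.45
  concrete: E = 33.10, α = 11.2, σ_y = 38.60 → σ = 93.9 MPa, n = 0.411
  elm: E = 10.90, α = 4.89, σ_y = 42.33 → σ = 13.5 MPa, n = 3.14
Smallest n: soda-lime glass with n = 0.287.

soda-lime glass, n = 0.287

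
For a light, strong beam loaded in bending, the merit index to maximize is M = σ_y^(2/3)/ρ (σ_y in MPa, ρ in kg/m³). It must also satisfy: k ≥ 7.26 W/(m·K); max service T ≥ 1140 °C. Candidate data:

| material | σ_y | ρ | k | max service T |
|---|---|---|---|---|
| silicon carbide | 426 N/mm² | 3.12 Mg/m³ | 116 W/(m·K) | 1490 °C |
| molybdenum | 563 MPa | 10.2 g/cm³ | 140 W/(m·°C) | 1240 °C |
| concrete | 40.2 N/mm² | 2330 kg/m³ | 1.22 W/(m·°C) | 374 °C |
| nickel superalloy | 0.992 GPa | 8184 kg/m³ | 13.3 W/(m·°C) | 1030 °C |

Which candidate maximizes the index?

Screen on constraints: k ≥ 7.26 W/(m·K); max service T ≥ 1140 °C. Survivors: silicon carbide, molybdenum.
Convert each candidate to consistent units, then evaluate M:
  silicon carbide: σ_y = 426.0 MPa, ρ = 3120 kg/m³
  molybdenum: σ_y = 563.0 MPa, ρ = 10200 kg/m³
  silicon carbide: M = 18.1×10⁻³
  molybdenum: M = 6.68×10⁻³
Silicon carbide has the largest M.

silicon carbide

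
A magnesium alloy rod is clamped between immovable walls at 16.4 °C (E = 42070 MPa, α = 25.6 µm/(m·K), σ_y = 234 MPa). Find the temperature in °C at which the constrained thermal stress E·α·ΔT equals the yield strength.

E = 42070 MPa = 42.07 GPa.
E·α·ΔT = 234.0 MPa ⇒ ΔT = 234.0 / (42.07×10³ × 25.6×10⁻⁶) = 217.3 K.
T = 16.4 + 217.3 = 233.7 °C.

234 °C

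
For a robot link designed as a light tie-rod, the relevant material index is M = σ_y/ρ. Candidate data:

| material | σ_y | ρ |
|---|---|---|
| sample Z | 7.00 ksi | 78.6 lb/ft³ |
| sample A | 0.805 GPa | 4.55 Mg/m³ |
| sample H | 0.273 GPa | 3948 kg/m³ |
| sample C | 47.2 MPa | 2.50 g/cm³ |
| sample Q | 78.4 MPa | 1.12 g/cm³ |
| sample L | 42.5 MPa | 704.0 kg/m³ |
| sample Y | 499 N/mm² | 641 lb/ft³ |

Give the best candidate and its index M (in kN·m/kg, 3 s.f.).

sample A, M = 177 kN·m/kg

Normalizing units and computing the index:
  sample Z: σ_y = 48.26 MPa, ρ = 1259 kg/m³
  sample A: σ_y = 805.0 MPa, ρ = 4550 kg/m³
  sample H: σ_y = 273.0 MPa, ρ = 3948 kg/m³
  sample C: σ_y = 47.20 MPa, ρ = 2500 kg/m³
  sample Q: σ_y = 78.40 MPa, ρ = 1120 kg/m³
  sample L: σ_y = 42.50 MPa, ρ = 704.0 kg/m³
  sample Y: σ_y = 499.0 MPa, ρ = 10270 kg/m³
  sample A: M = 177 kN·m/kg
  sample Q: M = 70.0 kN·m/kg
  sample H: M = 69.1 kN·m/kg
  sample L: M = 60.4 kN·m/kg
  sample Y: M = 48.6 kN·m/kg
  sample Z: M = 38.3 kN·m/kg
  sample C: M = 18.9 kN·m/kg
Highest index: sample A.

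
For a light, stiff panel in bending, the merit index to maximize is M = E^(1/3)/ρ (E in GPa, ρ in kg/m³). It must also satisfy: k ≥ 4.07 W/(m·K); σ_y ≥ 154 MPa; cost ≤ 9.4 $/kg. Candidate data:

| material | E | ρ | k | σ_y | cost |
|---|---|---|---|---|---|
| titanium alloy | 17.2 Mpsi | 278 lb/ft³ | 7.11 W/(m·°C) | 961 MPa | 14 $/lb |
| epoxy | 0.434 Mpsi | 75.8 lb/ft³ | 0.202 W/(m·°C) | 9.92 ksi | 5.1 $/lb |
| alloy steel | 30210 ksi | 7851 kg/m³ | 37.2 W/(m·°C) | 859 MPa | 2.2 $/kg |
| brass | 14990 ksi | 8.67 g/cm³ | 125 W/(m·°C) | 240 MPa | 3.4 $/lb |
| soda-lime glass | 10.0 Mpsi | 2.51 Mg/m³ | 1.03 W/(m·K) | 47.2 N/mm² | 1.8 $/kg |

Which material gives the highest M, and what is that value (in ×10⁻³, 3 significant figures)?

alloy steel, M = 0.755×10⁻³

Screen on constraints: k ≥ 4.07 W/(m·K); σ_y ≥ 154 MPa; cost ≤ 9.4 $/kg. Survivors: alloy steel, brass.
In SI units:
  alloy steel: E = 208.3 GPa, ρ = 7851 kg/m³
  brass: E = 103.4 GPa, ρ = 8670 kg/m³
  alloy steel: M = 0.755×10⁻³
  brass: M = 0.541×10⁻³
The maximum is for alloy steel.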